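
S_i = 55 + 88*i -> [55, 143, 231, 319, 407]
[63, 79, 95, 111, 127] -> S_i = 63 + 16*i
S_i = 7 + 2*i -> [7, 9, 11, 13, 15]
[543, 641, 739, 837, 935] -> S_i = 543 + 98*i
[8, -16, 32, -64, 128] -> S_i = 8*-2^i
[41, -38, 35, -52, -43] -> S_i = Random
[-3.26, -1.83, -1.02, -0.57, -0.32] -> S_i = -3.26*0.56^i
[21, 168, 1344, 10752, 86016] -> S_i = 21*8^i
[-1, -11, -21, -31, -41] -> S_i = -1 + -10*i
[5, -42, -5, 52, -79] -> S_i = Random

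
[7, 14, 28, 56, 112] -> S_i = 7*2^i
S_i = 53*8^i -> [53, 424, 3392, 27136, 217088]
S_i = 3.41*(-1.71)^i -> [3.41, -5.83, 9.97, -17.05, 29.16]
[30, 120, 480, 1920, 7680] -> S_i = 30*4^i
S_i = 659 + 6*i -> [659, 665, 671, 677, 683]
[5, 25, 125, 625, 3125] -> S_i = 5*5^i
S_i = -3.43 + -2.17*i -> [-3.43, -5.6, -7.77, -9.94, -12.11]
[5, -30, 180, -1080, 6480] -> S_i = 5*-6^i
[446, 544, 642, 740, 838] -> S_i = 446 + 98*i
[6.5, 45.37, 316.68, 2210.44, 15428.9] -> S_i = 6.50*6.98^i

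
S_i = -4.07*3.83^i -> [-4.07, -15.59, -59.7, -228.66, -875.77]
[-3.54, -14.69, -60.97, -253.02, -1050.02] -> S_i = -3.54*4.15^i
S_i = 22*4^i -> [22, 88, 352, 1408, 5632]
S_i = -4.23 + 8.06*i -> [-4.23, 3.83, 11.89, 19.95, 28.01]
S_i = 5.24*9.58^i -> [5.24, 50.2, 480.91, 4607.1, 44136.04]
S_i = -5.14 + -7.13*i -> [-5.14, -12.27, -19.4, -26.53, -33.66]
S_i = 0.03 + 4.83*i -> [0.03, 4.86, 9.69, 14.52, 19.35]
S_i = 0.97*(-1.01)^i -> [0.97, -0.98, 0.99, -1.0, 1.01]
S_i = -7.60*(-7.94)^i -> [-7.6, 60.34, -479.13, 3804.3, -30206.17]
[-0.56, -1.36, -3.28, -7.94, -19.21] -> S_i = -0.56*2.42^i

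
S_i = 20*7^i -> [20, 140, 980, 6860, 48020]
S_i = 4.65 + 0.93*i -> [4.65, 5.58, 6.51, 7.44, 8.37]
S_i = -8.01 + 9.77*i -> [-8.01, 1.76, 11.53, 21.3, 31.07]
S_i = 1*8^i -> [1, 8, 64, 512, 4096]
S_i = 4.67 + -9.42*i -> [4.67, -4.75, -14.17, -23.59, -33.01]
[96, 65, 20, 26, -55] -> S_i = Random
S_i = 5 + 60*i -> [5, 65, 125, 185, 245]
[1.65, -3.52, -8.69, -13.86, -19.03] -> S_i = 1.65 + -5.17*i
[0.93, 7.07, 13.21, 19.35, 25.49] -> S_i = 0.93 + 6.14*i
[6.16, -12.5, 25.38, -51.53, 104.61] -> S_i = 6.16*(-2.03)^i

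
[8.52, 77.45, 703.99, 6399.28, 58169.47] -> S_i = 8.52*9.09^i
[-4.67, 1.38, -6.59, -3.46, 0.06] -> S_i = Random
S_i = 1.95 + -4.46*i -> [1.95, -2.51, -6.97, -11.43, -15.89]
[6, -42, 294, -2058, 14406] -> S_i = 6*-7^i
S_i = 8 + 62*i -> [8, 70, 132, 194, 256]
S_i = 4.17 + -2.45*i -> [4.17, 1.72, -0.73, -3.18, -5.63]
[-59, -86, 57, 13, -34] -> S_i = Random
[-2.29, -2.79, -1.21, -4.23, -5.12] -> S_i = Random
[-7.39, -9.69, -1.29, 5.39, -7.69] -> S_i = Random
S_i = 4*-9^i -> [4, -36, 324, -2916, 26244]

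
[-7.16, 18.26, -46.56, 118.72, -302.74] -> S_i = -7.16*(-2.55)^i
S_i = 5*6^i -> [5, 30, 180, 1080, 6480]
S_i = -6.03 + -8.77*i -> [-6.03, -14.8, -23.57, -32.34, -41.11]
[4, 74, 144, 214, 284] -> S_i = 4 + 70*i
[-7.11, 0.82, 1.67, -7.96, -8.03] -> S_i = Random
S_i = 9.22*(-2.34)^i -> [9.22, -21.57, 50.49, -118.13, 276.44]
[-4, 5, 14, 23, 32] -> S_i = -4 + 9*i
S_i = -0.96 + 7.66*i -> [-0.96, 6.7, 14.36, 22.02, 29.68]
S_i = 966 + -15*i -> [966, 951, 936, 921, 906]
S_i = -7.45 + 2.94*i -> [-7.45, -4.51, -1.57, 1.37, 4.31]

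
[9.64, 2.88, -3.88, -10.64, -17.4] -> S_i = 9.64 + -6.76*i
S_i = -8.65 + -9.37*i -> [-8.65, -18.02, -27.39, -36.76, -46.13]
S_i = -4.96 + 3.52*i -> [-4.96, -1.44, 2.08, 5.6, 9.12]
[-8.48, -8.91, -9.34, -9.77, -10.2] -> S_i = -8.48 + -0.43*i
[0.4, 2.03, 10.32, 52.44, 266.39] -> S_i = 0.40*5.08^i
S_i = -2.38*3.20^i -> [-2.38, -7.62, -24.37, -77.99, -249.56]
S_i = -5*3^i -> [-5, -15, -45, -135, -405]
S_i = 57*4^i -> [57, 228, 912, 3648, 14592]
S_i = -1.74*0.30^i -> [-1.74, -0.52, -0.16, -0.05, -0.01]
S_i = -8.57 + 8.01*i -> [-8.57, -0.56, 7.45, 15.46, 23.47]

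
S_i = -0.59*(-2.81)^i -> [-0.59, 1.66, -4.66, 13.09, -36.79]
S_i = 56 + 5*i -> [56, 61, 66, 71, 76]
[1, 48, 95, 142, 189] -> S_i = 1 + 47*i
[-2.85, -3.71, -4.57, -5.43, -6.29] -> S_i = -2.85 + -0.86*i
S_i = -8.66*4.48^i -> [-8.66, -38.8, -173.81, -778.67, -3488.43]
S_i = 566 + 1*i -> [566, 567, 568, 569, 570]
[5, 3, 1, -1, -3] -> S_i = 5 + -2*i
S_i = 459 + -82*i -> [459, 377, 295, 213, 131]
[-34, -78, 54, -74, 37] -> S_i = Random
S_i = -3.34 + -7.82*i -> [-3.34, -11.16, -18.98, -26.8, -34.62]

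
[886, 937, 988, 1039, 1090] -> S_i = 886 + 51*i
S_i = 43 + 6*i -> [43, 49, 55, 61, 67]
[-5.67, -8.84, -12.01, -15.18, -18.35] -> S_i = -5.67 + -3.17*i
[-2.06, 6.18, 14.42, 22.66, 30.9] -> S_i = -2.06 + 8.24*i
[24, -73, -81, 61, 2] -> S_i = Random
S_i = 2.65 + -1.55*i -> [2.65, 1.1, -0.45, -2.0, -3.55]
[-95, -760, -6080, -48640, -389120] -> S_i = -95*8^i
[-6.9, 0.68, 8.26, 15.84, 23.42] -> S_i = -6.90 + 7.58*i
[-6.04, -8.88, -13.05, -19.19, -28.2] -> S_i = -6.04*1.47^i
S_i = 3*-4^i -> [3, -12, 48, -192, 768]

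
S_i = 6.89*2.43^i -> [6.89, 16.74, 40.68, 98.86, 240.24]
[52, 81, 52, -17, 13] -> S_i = Random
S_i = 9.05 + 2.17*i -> [9.05, 11.22, 13.39, 15.56, 17.73]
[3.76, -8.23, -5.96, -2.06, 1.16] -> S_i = Random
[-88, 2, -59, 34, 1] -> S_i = Random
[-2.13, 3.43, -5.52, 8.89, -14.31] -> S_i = -2.13*(-1.61)^i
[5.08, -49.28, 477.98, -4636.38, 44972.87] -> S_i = 5.08*(-9.70)^i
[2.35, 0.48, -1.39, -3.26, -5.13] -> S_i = 2.35 + -1.87*i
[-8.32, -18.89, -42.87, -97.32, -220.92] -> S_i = -8.32*2.27^i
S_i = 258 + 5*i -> [258, 263, 268, 273, 278]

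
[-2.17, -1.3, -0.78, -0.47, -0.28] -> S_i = -2.17*0.60^i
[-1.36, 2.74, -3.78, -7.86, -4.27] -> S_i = Random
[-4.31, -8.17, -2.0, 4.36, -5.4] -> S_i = Random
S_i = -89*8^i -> [-89, -712, -5696, -45568, -364544]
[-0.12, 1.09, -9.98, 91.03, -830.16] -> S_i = -0.12*(-9.12)^i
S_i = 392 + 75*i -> [392, 467, 542, 617, 692]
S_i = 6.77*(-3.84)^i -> [6.77, -26.0, 99.83, -383.34, 1472.02]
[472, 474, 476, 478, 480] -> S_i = 472 + 2*i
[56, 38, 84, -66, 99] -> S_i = Random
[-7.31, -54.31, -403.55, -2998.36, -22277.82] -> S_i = -7.31*7.43^i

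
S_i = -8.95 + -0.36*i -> [-8.95, -9.31, -9.67, -10.03, -10.39]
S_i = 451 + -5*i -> [451, 446, 441, 436, 431]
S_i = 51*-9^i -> [51, -459, 4131, -37179, 334611]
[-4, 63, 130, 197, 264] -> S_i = -4 + 67*i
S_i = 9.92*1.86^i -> [9.92, 18.45, 34.32, 63.83, 118.73]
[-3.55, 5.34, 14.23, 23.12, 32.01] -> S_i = -3.55 + 8.89*i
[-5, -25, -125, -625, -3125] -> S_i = -5*5^i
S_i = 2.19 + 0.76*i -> [2.19, 2.95, 3.71, 4.47, 5.23]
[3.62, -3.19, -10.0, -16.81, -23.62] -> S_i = 3.62 + -6.81*i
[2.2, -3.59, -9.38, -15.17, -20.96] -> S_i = 2.20 + -5.79*i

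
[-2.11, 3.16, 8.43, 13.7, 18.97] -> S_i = -2.11 + 5.27*i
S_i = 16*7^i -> [16, 112, 784, 5488, 38416]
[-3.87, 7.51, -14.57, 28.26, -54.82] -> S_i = -3.87*(-1.94)^i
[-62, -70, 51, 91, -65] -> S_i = Random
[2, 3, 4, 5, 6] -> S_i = 2 + 1*i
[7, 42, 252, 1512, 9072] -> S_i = 7*6^i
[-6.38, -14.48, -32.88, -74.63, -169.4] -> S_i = -6.38*2.27^i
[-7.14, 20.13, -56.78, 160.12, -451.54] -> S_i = -7.14*(-2.82)^i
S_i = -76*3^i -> [-76, -228, -684, -2052, -6156]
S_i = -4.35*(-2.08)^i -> [-4.35, 9.05, -18.82, 39.15, -81.42]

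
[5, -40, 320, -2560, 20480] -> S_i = 5*-8^i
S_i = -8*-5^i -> [-8, 40, -200, 1000, -5000]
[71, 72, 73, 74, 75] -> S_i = 71 + 1*i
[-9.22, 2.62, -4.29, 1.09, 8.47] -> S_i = Random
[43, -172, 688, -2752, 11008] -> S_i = 43*-4^i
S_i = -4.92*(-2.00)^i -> [-4.92, 9.84, -19.68, 39.36, -78.72]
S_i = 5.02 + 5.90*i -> [5.02, 10.92, 16.82, 22.72, 28.62]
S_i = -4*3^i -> [-4, -12, -36, -108, -324]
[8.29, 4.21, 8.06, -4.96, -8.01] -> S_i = Random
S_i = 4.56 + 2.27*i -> [4.56, 6.83, 9.1, 11.37, 13.64]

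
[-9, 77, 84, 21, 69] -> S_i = Random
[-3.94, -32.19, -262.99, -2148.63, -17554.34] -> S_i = -3.94*8.17^i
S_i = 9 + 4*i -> [9, 13, 17, 21, 25]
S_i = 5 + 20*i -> [5, 25, 45, 65, 85]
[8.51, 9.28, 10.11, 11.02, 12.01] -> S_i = 8.51*1.09^i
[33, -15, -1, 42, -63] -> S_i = Random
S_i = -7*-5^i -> [-7, 35, -175, 875, -4375]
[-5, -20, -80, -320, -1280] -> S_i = -5*4^i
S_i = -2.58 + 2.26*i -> [-2.58, -0.32, 1.94, 4.2, 6.46]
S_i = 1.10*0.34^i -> [1.1, 0.37, 0.13, 0.04, 0.01]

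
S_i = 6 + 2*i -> [6, 8, 10, 12, 14]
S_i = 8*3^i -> [8, 24, 72, 216, 648]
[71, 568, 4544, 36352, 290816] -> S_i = 71*8^i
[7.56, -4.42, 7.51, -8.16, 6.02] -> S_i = Random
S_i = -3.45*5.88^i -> [-3.45, -20.29, -119.28, -701.38, -4124.09]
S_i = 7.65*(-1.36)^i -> [7.65, -10.4, 14.15, -19.24, 26.17]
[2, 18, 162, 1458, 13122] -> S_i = 2*9^i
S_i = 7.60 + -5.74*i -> [7.6, 1.86, -3.88, -9.62, -15.36]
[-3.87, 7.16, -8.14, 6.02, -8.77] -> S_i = Random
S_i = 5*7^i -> [5, 35, 245, 1715, 12005]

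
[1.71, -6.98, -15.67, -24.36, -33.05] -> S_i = 1.71 + -8.69*i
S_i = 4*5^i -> [4, 20, 100, 500, 2500]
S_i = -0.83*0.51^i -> [-0.83, -0.42, -0.22, -0.11, -0.06]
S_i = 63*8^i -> [63, 504, 4032, 32256, 258048]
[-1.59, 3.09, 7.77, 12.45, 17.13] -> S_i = -1.59 + 4.68*i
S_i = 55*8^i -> [55, 440, 3520, 28160, 225280]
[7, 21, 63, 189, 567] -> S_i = 7*3^i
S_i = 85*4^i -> [85, 340, 1360, 5440, 21760]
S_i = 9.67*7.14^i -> [9.67, 69.04, 492.97, 3519.83, 25131.55]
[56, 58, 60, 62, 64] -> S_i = 56 + 2*i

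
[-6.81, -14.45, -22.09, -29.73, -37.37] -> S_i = -6.81 + -7.64*i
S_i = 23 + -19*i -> [23, 4, -15, -34, -53]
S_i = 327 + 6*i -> [327, 333, 339, 345, 351]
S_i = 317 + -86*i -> [317, 231, 145, 59, -27]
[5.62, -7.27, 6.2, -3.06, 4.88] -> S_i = Random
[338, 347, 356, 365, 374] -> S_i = 338 + 9*i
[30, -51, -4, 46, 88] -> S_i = Random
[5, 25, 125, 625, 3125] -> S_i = 5*5^i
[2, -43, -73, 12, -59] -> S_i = Random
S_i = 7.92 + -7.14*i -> [7.92, 0.78, -6.36, -13.5, -20.64]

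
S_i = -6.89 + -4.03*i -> [-6.89, -10.92, -14.95, -18.98, -23.01]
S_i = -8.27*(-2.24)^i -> [-8.27, 18.52, -41.5, 92.95, -208.21]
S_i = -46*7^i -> [-46, -322, -2254, -15778, -110446]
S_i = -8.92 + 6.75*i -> [-8.92, -2.17, 4.58, 11.33, 18.08]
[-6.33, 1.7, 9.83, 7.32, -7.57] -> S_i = Random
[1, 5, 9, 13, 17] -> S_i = 1 + 4*i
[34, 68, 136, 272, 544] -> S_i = 34*2^i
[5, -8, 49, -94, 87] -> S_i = Random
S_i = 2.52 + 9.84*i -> [2.52, 12.36, 22.2, 32.04, 41.88]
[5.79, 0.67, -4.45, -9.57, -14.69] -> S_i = 5.79 + -5.12*i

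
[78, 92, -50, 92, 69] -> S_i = Random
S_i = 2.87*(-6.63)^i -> [2.87, -19.03, 126.16, -836.42, 5545.44]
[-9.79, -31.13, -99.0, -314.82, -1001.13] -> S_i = -9.79*3.18^i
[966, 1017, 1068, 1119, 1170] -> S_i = 966 + 51*i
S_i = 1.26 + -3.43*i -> [1.26, -2.17, -5.6, -9.03, -12.46]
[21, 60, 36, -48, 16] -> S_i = Random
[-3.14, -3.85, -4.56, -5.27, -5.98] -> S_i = -3.14 + -0.71*i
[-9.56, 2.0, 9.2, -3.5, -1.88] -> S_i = Random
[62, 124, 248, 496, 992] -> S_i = 62*2^i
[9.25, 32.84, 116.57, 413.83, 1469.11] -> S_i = 9.25*3.55^i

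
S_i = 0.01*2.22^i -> [0.01, 0.02, 0.05, 0.11, 0.24]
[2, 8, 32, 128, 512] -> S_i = 2*4^i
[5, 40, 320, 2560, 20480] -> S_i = 5*8^i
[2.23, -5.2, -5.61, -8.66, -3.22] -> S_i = Random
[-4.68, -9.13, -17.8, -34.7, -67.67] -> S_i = -4.68*1.95^i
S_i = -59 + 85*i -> [-59, 26, 111, 196, 281]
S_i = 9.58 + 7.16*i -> [9.58, 16.74, 23.9, 31.06, 38.22]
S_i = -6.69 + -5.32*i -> [-6.69, -12.01, -17.33, -22.65, -27.97]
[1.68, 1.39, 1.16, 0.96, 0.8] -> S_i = 1.68*0.83^i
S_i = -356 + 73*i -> [-356, -283, -210, -137, -64]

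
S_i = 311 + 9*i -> [311, 320, 329, 338, 347]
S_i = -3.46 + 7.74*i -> [-3.46, 4.28, 12.02, 19.76, 27.5]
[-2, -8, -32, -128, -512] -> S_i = -2*4^i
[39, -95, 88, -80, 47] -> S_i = Random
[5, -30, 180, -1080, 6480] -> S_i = 5*-6^i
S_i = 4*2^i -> [4, 8, 16, 32, 64]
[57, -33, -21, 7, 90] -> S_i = Random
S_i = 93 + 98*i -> [93, 191, 289, 387, 485]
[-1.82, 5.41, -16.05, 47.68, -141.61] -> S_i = -1.82*(-2.97)^i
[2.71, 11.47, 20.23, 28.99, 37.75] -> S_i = 2.71 + 8.76*i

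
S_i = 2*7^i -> [2, 14, 98, 686, 4802]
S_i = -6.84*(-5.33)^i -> [-6.84, 36.46, -194.32, 1035.71, -5520.33]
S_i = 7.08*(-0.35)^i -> [7.08, -2.48, 0.87, -0.3, 0.11]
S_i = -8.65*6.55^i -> [-8.65, -56.66, -371.11, -2430.75, -15921.4]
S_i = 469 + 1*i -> [469, 470, 471, 472, 473]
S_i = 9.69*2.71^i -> [9.69, 26.26, 71.16, 192.86, 522.64]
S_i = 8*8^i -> [8, 64, 512, 4096, 32768]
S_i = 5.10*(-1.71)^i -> [5.1, -8.72, 14.91, -25.5, 43.61]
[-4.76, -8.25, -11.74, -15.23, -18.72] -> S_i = -4.76 + -3.49*i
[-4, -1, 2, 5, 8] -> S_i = -4 + 3*i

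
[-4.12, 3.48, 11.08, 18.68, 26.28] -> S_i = -4.12 + 7.60*i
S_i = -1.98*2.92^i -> [-1.98, -5.78, -16.88, -49.3, -143.95]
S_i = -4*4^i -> [-4, -16, -64, -256, -1024]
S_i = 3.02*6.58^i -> [3.02, 19.87, 130.76, 860.37, 5661.23]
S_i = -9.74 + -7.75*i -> [-9.74, -17.49, -25.24, -32.99, -40.74]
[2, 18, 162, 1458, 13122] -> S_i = 2*9^i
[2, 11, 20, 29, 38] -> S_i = 2 + 9*i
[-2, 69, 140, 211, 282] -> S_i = -2 + 71*i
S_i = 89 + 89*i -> [89, 178, 267, 356, 445]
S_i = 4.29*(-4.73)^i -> [4.29, -20.29, 95.98, -453.98, 2147.35]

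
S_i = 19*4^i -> [19, 76, 304, 1216, 4864]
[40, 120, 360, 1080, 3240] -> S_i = 40*3^i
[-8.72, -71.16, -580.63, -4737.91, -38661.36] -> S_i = -8.72*8.16^i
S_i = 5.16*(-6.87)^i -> [5.16, -35.45, 243.54, -1673.09, 11494.14]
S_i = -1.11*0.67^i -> [-1.11, -0.74, -0.5, -0.33, -0.22]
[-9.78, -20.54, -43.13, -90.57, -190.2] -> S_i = -9.78*2.10^i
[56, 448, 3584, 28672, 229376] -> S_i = 56*8^i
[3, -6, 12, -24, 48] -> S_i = 3*-2^i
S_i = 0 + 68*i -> [0, 68, 136, 204, 272]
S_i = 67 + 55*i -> [67, 122, 177, 232, 287]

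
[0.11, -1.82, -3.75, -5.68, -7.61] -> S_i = 0.11 + -1.93*i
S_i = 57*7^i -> [57, 399, 2793, 19551, 136857]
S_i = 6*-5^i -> [6, -30, 150, -750, 3750]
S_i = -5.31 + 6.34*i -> [-5.31, 1.03, 7.37, 13.71, 20.05]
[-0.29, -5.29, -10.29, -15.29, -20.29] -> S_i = -0.29 + -5.00*i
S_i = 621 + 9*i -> [621, 630, 639, 648, 657]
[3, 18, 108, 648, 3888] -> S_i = 3*6^i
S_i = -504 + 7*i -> [-504, -497, -490, -483, -476]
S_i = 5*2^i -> [5, 10, 20, 40, 80]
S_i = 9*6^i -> [9, 54, 324, 1944, 11664]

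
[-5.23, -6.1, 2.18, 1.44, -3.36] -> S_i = Random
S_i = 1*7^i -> [1, 7, 49, 343, 2401]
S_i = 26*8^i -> [26, 208, 1664, 13312, 106496]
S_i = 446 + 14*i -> [446, 460, 474, 488, 502]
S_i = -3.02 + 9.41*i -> [-3.02, 6.39, 15.8, 25.21, 34.62]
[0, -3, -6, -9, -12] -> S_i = 0 + -3*i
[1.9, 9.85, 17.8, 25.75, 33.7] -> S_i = 1.90 + 7.95*i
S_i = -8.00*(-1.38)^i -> [-8.0, 11.04, -15.24, 21.02, -29.01]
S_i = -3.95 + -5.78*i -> [-3.95, -9.73, -15.51, -21.29, -27.07]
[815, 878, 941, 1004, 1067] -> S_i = 815 + 63*i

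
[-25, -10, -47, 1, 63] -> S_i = Random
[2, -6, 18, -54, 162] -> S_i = 2*-3^i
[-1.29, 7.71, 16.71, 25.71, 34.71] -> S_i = -1.29 + 9.00*i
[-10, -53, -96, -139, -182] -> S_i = -10 + -43*i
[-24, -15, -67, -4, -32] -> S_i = Random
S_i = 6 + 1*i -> [6, 7, 8, 9, 10]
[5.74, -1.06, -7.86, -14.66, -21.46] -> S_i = 5.74 + -6.80*i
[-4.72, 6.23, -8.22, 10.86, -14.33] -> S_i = -4.72*(-1.32)^i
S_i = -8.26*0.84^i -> [-8.26, -6.94, -5.83, -4.9, -4.11]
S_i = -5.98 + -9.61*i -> [-5.98, -15.59, -25.2, -34.81, -44.42]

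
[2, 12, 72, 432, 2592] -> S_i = 2*6^i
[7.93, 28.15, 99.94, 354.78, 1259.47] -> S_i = 7.93*3.55^i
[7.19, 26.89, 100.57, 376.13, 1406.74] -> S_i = 7.19*3.74^i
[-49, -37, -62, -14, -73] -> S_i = Random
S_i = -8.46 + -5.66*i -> [-8.46, -14.12, -19.78, -25.44, -31.1]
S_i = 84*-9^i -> [84, -756, 6804, -61236, 551124]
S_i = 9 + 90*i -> [9, 99, 189, 279, 369]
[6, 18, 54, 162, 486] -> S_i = 6*3^i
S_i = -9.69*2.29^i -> [-9.69, -22.19, -50.82, -116.37, -266.48]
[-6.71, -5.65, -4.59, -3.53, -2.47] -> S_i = -6.71 + 1.06*i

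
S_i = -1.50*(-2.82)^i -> [-1.5, 4.23, -11.93, 33.64, -94.86]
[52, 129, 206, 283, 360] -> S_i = 52 + 77*i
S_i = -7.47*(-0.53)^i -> [-7.47, 3.96, -2.1, 1.11, -0.59]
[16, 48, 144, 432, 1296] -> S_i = 16*3^i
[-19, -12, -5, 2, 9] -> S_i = -19 + 7*i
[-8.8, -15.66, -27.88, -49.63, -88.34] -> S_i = -8.80*1.78^i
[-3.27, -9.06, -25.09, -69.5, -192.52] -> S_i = -3.27*2.77^i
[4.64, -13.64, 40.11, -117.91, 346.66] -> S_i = 4.64*(-2.94)^i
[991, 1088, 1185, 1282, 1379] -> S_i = 991 + 97*i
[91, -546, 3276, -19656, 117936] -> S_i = 91*-6^i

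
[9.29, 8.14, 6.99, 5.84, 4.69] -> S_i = 9.29 + -1.15*i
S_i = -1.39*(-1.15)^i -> [-1.39, 1.6, -1.84, 2.11, -2.43]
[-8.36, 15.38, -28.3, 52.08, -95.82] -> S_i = -8.36*(-1.84)^i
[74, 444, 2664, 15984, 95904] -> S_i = 74*6^i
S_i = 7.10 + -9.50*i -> [7.1, -2.4, -11.9, -21.4, -30.9]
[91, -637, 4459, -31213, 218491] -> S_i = 91*-7^i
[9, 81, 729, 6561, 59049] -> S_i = 9*9^i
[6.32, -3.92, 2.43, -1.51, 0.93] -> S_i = 6.32*(-0.62)^i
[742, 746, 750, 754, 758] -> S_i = 742 + 4*i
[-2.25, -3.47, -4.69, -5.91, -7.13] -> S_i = -2.25 + -1.22*i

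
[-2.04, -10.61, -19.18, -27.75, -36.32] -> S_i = -2.04 + -8.57*i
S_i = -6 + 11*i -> [-6, 5, 16, 27, 38]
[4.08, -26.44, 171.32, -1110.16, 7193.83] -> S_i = 4.08*(-6.48)^i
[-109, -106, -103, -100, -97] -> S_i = -109 + 3*i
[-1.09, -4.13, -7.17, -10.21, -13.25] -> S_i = -1.09 + -3.04*i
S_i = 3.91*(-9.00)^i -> [3.91, -35.19, 316.71, -2850.39, 25653.51]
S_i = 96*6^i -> [96, 576, 3456, 20736, 124416]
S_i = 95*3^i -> [95, 285, 855, 2565, 7695]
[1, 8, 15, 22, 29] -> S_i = 1 + 7*i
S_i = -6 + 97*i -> [-6, 91, 188, 285, 382]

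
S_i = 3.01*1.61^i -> [3.01, 4.85, 7.8, 12.56, 20.22]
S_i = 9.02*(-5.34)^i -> [9.02, -48.17, 257.21, -1373.51, 7334.52]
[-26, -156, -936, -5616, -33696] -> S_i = -26*6^i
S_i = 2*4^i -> [2, 8, 32, 128, 512]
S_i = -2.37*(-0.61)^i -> [-2.37, 1.45, -0.88, 0.54, -0.33]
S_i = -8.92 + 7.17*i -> [-8.92, -1.75, 5.42, 12.59, 19.76]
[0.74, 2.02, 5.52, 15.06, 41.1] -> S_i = 0.74*2.73^i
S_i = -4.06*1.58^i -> [-4.06, -6.41, -10.14, -16.01, -25.3]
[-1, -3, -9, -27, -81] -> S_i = -1*3^i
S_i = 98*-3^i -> [98, -294, 882, -2646, 7938]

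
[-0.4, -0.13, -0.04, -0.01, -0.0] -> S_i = -0.40*0.33^i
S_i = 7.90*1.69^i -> [7.9, 13.35, 22.56, 38.13, 64.44]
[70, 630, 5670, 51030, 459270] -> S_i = 70*9^i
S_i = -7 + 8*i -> [-7, 1, 9, 17, 25]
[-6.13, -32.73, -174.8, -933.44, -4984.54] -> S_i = -6.13*5.34^i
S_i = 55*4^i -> [55, 220, 880, 3520, 14080]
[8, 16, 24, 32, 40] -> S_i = 8 + 8*i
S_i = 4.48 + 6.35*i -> [4.48, 10.83, 17.18, 23.53, 29.88]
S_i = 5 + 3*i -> [5, 8, 11, 14, 17]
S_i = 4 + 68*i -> [4, 72, 140, 208, 276]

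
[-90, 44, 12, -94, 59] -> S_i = Random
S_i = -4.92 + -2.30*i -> [-4.92, -7.22, -9.52, -11.82, -14.12]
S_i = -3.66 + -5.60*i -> [-3.66, -9.26, -14.86, -20.46, -26.06]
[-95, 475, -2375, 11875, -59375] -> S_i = -95*-5^i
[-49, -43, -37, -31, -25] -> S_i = -49 + 6*i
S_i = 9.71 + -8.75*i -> [9.71, 0.96, -7.79, -16.54, -25.29]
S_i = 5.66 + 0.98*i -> [5.66, 6.64, 7.62, 8.6, 9.58]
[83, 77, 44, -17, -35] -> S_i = Random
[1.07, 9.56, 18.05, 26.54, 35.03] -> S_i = 1.07 + 8.49*i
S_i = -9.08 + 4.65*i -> [-9.08, -4.43, 0.22, 4.87, 9.52]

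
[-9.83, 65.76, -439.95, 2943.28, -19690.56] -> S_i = -9.83*(-6.69)^i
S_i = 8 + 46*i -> [8, 54, 100, 146, 192]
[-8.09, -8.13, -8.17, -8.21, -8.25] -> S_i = -8.09 + -0.04*i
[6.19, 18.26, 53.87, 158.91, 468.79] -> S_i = 6.19*2.95^i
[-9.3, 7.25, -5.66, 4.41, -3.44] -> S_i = -9.30*(-0.78)^i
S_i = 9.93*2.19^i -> [9.93, 21.75, 47.63, 104.3, 228.42]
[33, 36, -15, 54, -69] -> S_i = Random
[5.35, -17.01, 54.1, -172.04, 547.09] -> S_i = 5.35*(-3.18)^i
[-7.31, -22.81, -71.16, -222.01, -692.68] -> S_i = -7.31*3.12^i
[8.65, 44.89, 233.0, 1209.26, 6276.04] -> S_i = 8.65*5.19^i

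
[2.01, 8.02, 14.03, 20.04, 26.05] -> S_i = 2.01 + 6.01*i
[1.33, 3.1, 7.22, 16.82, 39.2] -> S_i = 1.33*2.33^i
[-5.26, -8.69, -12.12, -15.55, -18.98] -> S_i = -5.26 + -3.43*i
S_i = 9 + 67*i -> [9, 76, 143, 210, 277]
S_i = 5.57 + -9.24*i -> [5.57, -3.67, -12.91, -22.15, -31.39]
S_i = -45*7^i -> [-45, -315, -2205, -15435, -108045]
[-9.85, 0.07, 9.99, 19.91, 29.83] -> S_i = -9.85 + 9.92*i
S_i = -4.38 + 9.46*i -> [-4.38, 5.08, 14.54, 24.0, 33.46]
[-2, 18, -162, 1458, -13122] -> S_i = -2*-9^i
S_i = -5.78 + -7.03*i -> [-5.78, -12.81, -19.84, -26.87, -33.9]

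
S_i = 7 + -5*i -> [7, 2, -3, -8, -13]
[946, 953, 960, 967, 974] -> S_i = 946 + 7*i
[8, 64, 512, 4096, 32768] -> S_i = 8*8^i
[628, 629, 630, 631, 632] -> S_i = 628 + 1*i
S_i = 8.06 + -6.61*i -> [8.06, 1.45, -5.16, -11.77, -18.38]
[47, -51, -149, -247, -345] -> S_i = 47 + -98*i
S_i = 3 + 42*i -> [3, 45, 87, 129, 171]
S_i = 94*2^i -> [94, 188, 376, 752, 1504]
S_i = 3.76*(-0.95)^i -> [3.76, -3.57, 3.39, -3.22, 3.06]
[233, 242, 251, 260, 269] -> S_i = 233 + 9*i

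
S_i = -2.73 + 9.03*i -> [-2.73, 6.3, 15.33, 24.36, 33.39]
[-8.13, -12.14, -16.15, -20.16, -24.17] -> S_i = -8.13 + -4.01*i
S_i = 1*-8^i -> [1, -8, 64, -512, 4096]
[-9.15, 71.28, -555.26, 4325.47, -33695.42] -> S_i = -9.15*(-7.79)^i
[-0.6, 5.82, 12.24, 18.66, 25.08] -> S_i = -0.60 + 6.42*i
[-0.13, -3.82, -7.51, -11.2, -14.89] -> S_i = -0.13 + -3.69*i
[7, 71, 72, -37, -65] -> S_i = Random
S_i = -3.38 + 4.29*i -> [-3.38, 0.91, 5.2, 9.49, 13.78]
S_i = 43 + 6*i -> [43, 49, 55, 61, 67]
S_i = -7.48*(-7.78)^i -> [-7.48, 58.19, -452.75, 3522.41, -27404.38]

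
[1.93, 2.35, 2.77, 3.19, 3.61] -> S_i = 1.93 + 0.42*i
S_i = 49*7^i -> [49, 343, 2401, 16807, 117649]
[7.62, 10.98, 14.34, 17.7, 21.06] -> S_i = 7.62 + 3.36*i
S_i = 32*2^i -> [32, 64, 128, 256, 512]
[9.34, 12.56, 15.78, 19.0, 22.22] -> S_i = 9.34 + 3.22*i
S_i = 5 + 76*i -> [5, 81, 157, 233, 309]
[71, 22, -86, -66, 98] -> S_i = Random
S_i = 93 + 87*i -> [93, 180, 267, 354, 441]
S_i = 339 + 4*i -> [339, 343, 347, 351, 355]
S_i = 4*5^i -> [4, 20, 100, 500, 2500]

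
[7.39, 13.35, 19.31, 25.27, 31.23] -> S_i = 7.39 + 5.96*i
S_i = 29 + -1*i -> [29, 28, 27, 26, 25]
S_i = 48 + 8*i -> [48, 56, 64, 72, 80]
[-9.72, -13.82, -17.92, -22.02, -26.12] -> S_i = -9.72 + -4.10*i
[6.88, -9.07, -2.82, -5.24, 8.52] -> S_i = Random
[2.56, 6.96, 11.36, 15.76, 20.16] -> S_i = 2.56 + 4.40*i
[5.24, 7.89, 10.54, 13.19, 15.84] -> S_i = 5.24 + 2.65*i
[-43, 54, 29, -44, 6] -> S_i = Random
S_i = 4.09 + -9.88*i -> [4.09, -5.79, -15.67, -25.55, -35.43]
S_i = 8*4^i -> [8, 32, 128, 512, 2048]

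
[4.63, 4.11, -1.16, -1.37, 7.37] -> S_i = Random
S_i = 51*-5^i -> [51, -255, 1275, -6375, 31875]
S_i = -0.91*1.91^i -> [-0.91, -1.74, -3.32, -6.34, -12.11]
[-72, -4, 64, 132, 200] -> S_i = -72 + 68*i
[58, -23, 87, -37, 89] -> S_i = Random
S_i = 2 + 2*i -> [2, 4, 6, 8, 10]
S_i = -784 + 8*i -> [-784, -776, -768, -760, -752]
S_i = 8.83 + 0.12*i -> [8.83, 8.95, 9.07, 9.19, 9.31]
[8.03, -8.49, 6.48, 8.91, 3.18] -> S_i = Random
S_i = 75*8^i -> [75, 600, 4800, 38400, 307200]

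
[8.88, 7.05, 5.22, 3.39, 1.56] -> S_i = 8.88 + -1.83*i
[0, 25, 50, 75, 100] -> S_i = 0 + 25*i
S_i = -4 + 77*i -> [-4, 73, 150, 227, 304]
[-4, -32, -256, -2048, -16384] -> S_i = -4*8^i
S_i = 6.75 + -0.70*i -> [6.75, 6.05, 5.35, 4.65, 3.95]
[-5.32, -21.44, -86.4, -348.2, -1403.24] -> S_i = -5.32*4.03^i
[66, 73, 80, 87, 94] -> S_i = 66 + 7*i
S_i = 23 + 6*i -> [23, 29, 35, 41, 47]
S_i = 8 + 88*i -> [8, 96, 184, 272, 360]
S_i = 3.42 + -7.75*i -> [3.42, -4.33, -12.08, -19.83, -27.58]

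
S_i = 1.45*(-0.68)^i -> [1.45, -0.99, 0.67, -0.46, 0.31]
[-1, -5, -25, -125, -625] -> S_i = -1*5^i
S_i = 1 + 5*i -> [1, 6, 11, 16, 21]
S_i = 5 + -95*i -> [5, -90, -185, -280, -375]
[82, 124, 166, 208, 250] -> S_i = 82 + 42*i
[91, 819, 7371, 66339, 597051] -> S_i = 91*9^i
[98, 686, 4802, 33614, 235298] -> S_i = 98*7^i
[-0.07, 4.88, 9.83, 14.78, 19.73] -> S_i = -0.07 + 4.95*i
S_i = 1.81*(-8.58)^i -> [1.81, -15.53, 133.25, -1143.25, 9809.07]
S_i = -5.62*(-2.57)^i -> [-5.62, 14.44, -37.12, 95.4, -245.17]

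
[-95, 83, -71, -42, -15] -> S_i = Random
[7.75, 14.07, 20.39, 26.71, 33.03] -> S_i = 7.75 + 6.32*i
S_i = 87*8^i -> [87, 696, 5568, 44544, 356352]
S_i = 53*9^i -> [53, 477, 4293, 38637, 347733]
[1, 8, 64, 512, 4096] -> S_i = 1*8^i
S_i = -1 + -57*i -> [-1, -58, -115, -172, -229]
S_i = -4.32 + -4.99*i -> [-4.32, -9.31, -14.3, -19.29, -24.28]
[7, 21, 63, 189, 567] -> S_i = 7*3^i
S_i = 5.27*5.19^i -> [5.27, 27.35, 141.95, 736.74, 3823.67]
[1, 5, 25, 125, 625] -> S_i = 1*5^i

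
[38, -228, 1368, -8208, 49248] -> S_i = 38*-6^i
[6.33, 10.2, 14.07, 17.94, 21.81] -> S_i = 6.33 + 3.87*i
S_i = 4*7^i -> [4, 28, 196, 1372, 9604]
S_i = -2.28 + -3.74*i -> [-2.28, -6.02, -9.76, -13.5, -17.24]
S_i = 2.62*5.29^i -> [2.62, 13.86, 73.32, 387.85, 2051.75]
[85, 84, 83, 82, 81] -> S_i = 85 + -1*i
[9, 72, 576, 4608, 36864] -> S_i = 9*8^i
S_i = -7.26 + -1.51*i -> [-7.26, -8.77, -10.28, -11.79, -13.3]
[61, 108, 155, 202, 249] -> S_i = 61 + 47*i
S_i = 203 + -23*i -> [203, 180, 157, 134, 111]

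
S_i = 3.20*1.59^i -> [3.2, 5.09, 8.09, 12.86, 20.45]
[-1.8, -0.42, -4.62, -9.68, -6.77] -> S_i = Random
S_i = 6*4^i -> [6, 24, 96, 384, 1536]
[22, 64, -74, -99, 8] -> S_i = Random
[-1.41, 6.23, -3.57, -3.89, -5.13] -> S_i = Random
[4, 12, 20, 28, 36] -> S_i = 4 + 8*i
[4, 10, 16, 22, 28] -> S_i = 4 + 6*i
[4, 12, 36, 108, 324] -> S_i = 4*3^i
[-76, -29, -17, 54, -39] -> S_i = Random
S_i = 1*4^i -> [1, 4, 16, 64, 256]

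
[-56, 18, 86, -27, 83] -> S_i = Random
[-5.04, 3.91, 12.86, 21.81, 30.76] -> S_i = -5.04 + 8.95*i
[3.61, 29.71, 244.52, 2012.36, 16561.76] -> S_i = 3.61*8.23^i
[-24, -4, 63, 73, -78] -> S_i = Random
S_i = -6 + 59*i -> [-6, 53, 112, 171, 230]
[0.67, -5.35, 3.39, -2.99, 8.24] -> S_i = Random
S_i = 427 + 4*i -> [427, 431, 435, 439, 443]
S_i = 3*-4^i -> [3, -12, 48, -192, 768]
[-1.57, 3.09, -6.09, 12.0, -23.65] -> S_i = -1.57*(-1.97)^i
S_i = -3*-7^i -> [-3, 21, -147, 1029, -7203]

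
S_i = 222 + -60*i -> [222, 162, 102, 42, -18]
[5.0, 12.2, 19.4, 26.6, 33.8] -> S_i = 5.00 + 7.20*i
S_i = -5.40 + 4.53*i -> [-5.4, -0.87, 3.66, 8.19, 12.72]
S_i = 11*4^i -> [11, 44, 176, 704, 2816]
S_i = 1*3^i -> [1, 3, 9, 27, 81]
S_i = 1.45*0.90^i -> [1.45, 1.3, 1.17, 1.06, 0.95]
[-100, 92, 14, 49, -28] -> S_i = Random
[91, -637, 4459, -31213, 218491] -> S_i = 91*-7^i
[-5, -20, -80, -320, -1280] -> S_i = -5*4^i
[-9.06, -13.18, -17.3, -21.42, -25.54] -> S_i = -9.06 + -4.12*i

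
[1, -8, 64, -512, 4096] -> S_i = 1*-8^i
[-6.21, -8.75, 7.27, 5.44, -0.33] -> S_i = Random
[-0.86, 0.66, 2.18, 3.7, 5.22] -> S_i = -0.86 + 1.52*i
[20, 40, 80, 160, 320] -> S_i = 20*2^i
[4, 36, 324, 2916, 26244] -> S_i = 4*9^i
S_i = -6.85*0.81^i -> [-6.85, -5.55, -4.49, -3.64, -2.95]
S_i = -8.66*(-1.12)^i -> [-8.66, 9.7, -10.86, 12.17, -13.63]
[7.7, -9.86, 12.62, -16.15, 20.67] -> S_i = 7.70*(-1.28)^i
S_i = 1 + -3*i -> [1, -2, -5, -8, -11]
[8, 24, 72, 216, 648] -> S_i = 8*3^i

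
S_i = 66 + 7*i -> [66, 73, 80, 87, 94]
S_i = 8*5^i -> [8, 40, 200, 1000, 5000]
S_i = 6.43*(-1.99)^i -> [6.43, -12.8, 25.46, -50.67, 100.84]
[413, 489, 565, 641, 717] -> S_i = 413 + 76*i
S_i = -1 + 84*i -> [-1, 83, 167, 251, 335]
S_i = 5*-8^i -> [5, -40, 320, -2560, 20480]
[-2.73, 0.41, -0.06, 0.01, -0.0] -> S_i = -2.73*(-0.15)^i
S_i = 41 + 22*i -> [41, 63, 85, 107, 129]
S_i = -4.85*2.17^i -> [-4.85, -10.52, -22.84, -49.56, -107.54]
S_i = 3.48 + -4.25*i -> [3.48, -0.77, -5.02, -9.27, -13.52]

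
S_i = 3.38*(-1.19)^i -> [3.38, -4.02, 4.79, -5.7, 6.78]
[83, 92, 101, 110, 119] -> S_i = 83 + 9*i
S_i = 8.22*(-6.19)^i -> [8.22, -50.88, 314.96, -1949.59, 12067.98]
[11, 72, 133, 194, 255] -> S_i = 11 + 61*i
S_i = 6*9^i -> [6, 54, 486, 4374, 39366]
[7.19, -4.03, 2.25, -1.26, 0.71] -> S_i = 7.19*(-0.56)^i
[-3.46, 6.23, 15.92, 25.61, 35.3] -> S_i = -3.46 + 9.69*i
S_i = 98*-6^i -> [98, -588, 3528, -21168, 127008]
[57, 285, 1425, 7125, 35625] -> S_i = 57*5^i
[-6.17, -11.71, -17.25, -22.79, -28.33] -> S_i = -6.17 + -5.54*i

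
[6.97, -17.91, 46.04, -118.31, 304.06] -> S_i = 6.97*(-2.57)^i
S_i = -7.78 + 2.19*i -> [-7.78, -5.59, -3.4, -1.21, 0.98]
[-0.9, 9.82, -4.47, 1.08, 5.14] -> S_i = Random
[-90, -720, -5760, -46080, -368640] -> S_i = -90*8^i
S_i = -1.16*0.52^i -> [-1.16, -0.6, -0.31, -0.16, -0.08]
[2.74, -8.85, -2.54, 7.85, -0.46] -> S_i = Random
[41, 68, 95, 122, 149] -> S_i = 41 + 27*i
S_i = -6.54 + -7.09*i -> [-6.54, -13.63, -20.72, -27.81, -34.9]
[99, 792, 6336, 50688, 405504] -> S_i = 99*8^i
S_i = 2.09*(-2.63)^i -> [2.09, -5.5, 14.46, -38.02, 99.99]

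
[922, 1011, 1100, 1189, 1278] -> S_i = 922 + 89*i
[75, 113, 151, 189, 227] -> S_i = 75 + 38*i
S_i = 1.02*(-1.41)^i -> [1.02, -1.44, 2.03, -2.86, 4.03]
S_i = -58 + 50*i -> [-58, -8, 42, 92, 142]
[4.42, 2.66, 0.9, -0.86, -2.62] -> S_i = 4.42 + -1.76*i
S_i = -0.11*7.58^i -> [-0.11, -0.83, -6.32, -47.91, -363.14]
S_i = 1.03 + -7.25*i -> [1.03, -6.22, -13.47, -20.72, -27.97]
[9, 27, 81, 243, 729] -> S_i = 9*3^i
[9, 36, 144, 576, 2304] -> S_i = 9*4^i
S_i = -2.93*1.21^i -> [-2.93, -3.55, -4.29, -5.19, -6.28]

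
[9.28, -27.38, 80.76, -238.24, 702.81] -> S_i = 9.28*(-2.95)^i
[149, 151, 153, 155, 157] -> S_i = 149 + 2*i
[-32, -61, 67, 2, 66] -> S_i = Random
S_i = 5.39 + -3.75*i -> [5.39, 1.64, -2.11, -5.86, -9.61]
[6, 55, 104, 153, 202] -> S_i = 6 + 49*i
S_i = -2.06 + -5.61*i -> [-2.06, -7.67, -13.28, -18.89, -24.5]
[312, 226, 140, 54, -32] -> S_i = 312 + -86*i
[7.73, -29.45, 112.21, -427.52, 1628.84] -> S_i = 7.73*(-3.81)^i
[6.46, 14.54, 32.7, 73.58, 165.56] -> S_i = 6.46*2.25^i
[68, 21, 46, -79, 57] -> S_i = Random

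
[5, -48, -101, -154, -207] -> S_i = 5 + -53*i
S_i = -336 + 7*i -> [-336, -329, -322, -315, -308]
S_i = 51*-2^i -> [51, -102, 204, -408, 816]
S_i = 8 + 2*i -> [8, 10, 12, 14, 16]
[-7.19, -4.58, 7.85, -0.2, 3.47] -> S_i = Random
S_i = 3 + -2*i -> [3, 1, -1, -3, -5]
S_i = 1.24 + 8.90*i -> [1.24, 10.14, 19.04, 27.94, 36.84]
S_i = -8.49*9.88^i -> [-8.49, -83.88, -828.75, -8188.01, -80897.57]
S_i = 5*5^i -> [5, 25, 125, 625, 3125]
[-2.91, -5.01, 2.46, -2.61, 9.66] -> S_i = Random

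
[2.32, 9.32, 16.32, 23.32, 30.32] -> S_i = 2.32 + 7.00*i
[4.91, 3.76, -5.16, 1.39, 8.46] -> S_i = Random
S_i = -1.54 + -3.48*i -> [-1.54, -5.02, -8.5, -11.98, -15.46]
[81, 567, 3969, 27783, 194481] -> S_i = 81*7^i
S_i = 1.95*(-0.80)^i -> [1.95, -1.56, 1.25, -1.0, 0.8]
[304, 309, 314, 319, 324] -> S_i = 304 + 5*i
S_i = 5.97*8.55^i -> [5.97, 51.04, 436.42, 3731.41, 31903.53]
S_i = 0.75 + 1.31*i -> [0.75, 2.06, 3.37, 4.68, 5.99]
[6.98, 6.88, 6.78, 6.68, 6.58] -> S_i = 6.98 + -0.10*i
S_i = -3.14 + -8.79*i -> [-3.14, -11.93, -20.72, -29.51, -38.3]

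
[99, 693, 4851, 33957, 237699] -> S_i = 99*7^i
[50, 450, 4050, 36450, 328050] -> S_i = 50*9^i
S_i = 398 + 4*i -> [398, 402, 406, 410, 414]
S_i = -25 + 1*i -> [-25, -24, -23, -22, -21]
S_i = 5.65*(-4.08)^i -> [5.65, -23.05, 94.05, -383.73, 1565.63]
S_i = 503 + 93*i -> [503, 596, 689, 782, 875]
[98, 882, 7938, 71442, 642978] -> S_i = 98*9^i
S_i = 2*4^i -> [2, 8, 32, 128, 512]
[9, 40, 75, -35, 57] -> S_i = Random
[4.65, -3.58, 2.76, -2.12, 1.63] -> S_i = 4.65*(-0.77)^i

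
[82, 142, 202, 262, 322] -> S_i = 82 + 60*i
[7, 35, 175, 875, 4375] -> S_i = 7*5^i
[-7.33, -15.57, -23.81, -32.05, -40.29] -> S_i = -7.33 + -8.24*i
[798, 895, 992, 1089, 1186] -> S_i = 798 + 97*i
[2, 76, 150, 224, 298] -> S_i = 2 + 74*i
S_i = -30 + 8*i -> [-30, -22, -14, -6, 2]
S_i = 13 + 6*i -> [13, 19, 25, 31, 37]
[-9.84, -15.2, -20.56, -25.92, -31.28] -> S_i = -9.84 + -5.36*i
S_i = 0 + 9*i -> [0, 9, 18, 27, 36]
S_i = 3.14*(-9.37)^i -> [3.14, -29.42, 275.68, -2583.14, 24204.05]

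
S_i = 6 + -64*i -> [6, -58, -122, -186, -250]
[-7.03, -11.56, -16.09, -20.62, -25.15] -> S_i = -7.03 + -4.53*i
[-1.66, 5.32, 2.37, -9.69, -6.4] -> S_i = Random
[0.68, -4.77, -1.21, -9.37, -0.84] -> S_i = Random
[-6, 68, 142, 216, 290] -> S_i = -6 + 74*i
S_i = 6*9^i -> [6, 54, 486, 4374, 39366]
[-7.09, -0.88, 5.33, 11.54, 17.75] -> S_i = -7.09 + 6.21*i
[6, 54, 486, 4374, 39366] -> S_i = 6*9^i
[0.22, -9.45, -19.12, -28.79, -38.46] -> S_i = 0.22 + -9.67*i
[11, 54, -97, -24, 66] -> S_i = Random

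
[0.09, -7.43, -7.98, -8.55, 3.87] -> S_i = Random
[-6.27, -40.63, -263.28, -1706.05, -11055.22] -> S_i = -6.27*6.48^i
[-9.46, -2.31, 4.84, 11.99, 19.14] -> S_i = -9.46 + 7.15*i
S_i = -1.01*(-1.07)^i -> [-1.01, 1.08, -1.16, 1.24, -1.32]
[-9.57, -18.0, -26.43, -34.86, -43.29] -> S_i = -9.57 + -8.43*i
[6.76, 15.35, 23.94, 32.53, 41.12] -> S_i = 6.76 + 8.59*i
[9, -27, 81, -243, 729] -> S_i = 9*-3^i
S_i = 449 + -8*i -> [449, 441, 433, 425, 417]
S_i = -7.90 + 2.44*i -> [-7.9, -5.46, -3.02, -0.58, 1.86]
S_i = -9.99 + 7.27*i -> [-9.99, -2.72, 4.55, 11.82, 19.09]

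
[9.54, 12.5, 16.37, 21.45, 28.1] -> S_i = 9.54*1.31^i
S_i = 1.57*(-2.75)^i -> [1.57, -4.32, 11.87, -32.65, 89.79]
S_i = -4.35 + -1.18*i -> [-4.35, -5.53, -6.71, -7.89, -9.07]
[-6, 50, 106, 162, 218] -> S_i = -6 + 56*i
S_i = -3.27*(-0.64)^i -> [-3.27, 2.09, -1.34, 0.86, -0.55]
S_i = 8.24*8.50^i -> [8.24, 70.04, 595.34, 5060.39, 43013.32]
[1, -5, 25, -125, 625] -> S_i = 1*-5^i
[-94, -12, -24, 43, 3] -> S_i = Random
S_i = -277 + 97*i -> [-277, -180, -83, 14, 111]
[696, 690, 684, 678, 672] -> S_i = 696 + -6*i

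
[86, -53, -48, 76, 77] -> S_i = Random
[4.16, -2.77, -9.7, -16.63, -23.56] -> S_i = 4.16 + -6.93*i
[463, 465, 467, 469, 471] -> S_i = 463 + 2*i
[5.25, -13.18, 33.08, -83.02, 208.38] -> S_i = 5.25*(-2.51)^i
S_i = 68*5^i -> [68, 340, 1700, 8500, 42500]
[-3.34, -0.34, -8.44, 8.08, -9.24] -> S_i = Random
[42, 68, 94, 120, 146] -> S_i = 42 + 26*i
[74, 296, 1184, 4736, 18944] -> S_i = 74*4^i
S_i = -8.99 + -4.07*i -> [-8.99, -13.06, -17.13, -21.2, -25.27]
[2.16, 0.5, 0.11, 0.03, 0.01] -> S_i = 2.16*0.23^i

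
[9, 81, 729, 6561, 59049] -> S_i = 9*9^i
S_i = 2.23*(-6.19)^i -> [2.23, -13.8, 85.44, -528.9, 3273.92]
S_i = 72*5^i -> [72, 360, 1800, 9000, 45000]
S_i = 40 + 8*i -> [40, 48, 56, 64, 72]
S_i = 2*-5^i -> [2, -10, 50, -250, 1250]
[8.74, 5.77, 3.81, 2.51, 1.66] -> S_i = 8.74*0.66^i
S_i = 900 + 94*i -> [900, 994, 1088, 1182, 1276]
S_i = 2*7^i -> [2, 14, 98, 686, 4802]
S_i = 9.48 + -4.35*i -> [9.48, 5.13, 0.78, -3.57, -7.92]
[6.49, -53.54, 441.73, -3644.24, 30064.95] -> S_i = 6.49*(-8.25)^i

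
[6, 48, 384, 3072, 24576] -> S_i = 6*8^i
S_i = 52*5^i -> [52, 260, 1300, 6500, 32500]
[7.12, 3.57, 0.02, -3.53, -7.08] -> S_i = 7.12 + -3.55*i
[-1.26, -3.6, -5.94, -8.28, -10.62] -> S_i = -1.26 + -2.34*i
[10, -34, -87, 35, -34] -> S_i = Random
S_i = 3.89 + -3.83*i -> [3.89, 0.06, -3.77, -7.6, -11.43]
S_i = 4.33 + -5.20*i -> [4.33, -0.87, -6.07, -11.27, -16.47]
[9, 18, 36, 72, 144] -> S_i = 9*2^i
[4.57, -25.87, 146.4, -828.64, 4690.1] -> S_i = 4.57*(-5.66)^i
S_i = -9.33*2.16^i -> [-9.33, -20.15, -43.53, -94.02, -203.09]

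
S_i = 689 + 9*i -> [689, 698, 707, 716, 725]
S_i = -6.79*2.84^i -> [-6.79, -19.28, -54.77, -155.53, -441.72]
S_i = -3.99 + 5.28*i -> [-3.99, 1.29, 6.57, 11.85, 17.13]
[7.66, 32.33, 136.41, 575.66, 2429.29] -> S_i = 7.66*4.22^i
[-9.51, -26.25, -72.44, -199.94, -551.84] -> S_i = -9.51*2.76^i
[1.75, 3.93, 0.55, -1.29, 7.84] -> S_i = Random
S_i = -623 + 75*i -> [-623, -548, -473, -398, -323]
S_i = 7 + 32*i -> [7, 39, 71, 103, 135]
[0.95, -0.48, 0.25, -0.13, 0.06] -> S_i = 0.95*(-0.51)^i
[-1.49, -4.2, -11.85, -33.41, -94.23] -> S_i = -1.49*2.82^i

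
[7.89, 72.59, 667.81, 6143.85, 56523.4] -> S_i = 7.89*9.20^i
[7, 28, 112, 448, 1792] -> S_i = 7*4^i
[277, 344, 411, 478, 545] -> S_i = 277 + 67*i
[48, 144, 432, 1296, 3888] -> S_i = 48*3^i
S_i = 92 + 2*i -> [92, 94, 96, 98, 100]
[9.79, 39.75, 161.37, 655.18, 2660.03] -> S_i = 9.79*4.06^i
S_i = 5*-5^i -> [5, -25, 125, -625, 3125]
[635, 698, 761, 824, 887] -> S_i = 635 + 63*i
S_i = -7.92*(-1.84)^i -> [-7.92, 14.57, -26.81, 49.34, -90.78]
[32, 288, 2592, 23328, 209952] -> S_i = 32*9^i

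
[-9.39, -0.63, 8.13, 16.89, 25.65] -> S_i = -9.39 + 8.76*i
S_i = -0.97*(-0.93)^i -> [-0.97, 0.9, -0.84, 0.78, -0.73]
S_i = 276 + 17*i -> [276, 293, 310, 327, 344]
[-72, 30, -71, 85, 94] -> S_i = Random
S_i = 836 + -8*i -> [836, 828, 820, 812, 804]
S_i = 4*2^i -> [4, 8, 16, 32, 64]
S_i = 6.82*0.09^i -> [6.82, 0.61, 0.06, 0.0, 0.0]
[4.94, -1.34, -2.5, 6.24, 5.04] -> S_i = Random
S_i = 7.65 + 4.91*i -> [7.65, 12.56, 17.47, 22.38, 27.29]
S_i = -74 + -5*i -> [-74, -79, -84, -89, -94]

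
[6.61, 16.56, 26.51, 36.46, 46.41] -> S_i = 6.61 + 9.95*i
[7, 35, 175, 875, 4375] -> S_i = 7*5^i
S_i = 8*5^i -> [8, 40, 200, 1000, 5000]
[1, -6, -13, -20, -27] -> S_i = 1 + -7*i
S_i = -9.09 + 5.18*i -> [-9.09, -3.91, 1.27, 6.45, 11.63]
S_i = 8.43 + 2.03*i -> [8.43, 10.46, 12.49, 14.52, 16.55]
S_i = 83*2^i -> [83, 166, 332, 664, 1328]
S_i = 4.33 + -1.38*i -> [4.33, 2.95, 1.57, 0.19, -1.19]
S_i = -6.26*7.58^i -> [-6.26, -47.45, -359.68, -2726.35, -20665.75]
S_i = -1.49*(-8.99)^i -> [-1.49, 13.4, -120.42, 1082.59, -9732.51]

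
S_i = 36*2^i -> [36, 72, 144, 288, 576]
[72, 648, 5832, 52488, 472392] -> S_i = 72*9^i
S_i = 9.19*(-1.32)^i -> [9.19, -12.13, 16.01, -21.14, 27.9]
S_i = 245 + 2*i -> [245, 247, 249, 251, 253]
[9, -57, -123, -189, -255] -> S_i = 9 + -66*i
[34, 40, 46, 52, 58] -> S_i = 34 + 6*i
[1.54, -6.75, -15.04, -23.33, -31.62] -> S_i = 1.54 + -8.29*i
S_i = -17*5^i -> [-17, -85, -425, -2125, -10625]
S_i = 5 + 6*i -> [5, 11, 17, 23, 29]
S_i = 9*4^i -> [9, 36, 144, 576, 2304]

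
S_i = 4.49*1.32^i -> [4.49, 5.93, 7.82, 10.33, 13.63]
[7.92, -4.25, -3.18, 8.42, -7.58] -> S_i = Random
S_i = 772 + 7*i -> [772, 779, 786, 793, 800]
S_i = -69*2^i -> [-69, -138, -276, -552, -1104]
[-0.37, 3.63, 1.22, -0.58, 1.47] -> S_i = Random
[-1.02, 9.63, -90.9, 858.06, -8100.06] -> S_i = -1.02*(-9.44)^i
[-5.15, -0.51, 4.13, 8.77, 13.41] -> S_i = -5.15 + 4.64*i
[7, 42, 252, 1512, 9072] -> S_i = 7*6^i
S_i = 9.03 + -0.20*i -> [9.03, 8.83, 8.63, 8.43, 8.23]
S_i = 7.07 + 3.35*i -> [7.07, 10.42, 13.77, 17.12, 20.47]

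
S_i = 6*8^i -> [6, 48, 384, 3072, 24576]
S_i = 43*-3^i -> [43, -129, 387, -1161, 3483]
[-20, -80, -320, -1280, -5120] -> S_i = -20*4^i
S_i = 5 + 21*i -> [5, 26, 47, 68, 89]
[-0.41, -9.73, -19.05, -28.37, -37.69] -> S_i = -0.41 + -9.32*i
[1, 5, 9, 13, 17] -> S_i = 1 + 4*i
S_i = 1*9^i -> [1, 9, 81, 729, 6561]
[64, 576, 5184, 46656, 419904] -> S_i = 64*9^i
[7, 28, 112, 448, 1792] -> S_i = 7*4^i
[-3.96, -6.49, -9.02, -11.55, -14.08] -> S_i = -3.96 + -2.53*i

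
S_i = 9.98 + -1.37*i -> [9.98, 8.61, 7.24, 5.87, 4.5]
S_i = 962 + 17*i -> [962, 979, 996, 1013, 1030]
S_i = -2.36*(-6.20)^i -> [-2.36, 14.63, -90.72, 562.45, -3487.22]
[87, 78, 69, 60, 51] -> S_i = 87 + -9*i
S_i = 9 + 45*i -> [9, 54, 99, 144, 189]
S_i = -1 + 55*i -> [-1, 54, 109, 164, 219]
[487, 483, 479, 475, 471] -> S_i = 487 + -4*i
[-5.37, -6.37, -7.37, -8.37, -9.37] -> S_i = -5.37 + -1.00*i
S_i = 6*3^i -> [6, 18, 54, 162, 486]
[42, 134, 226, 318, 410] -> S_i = 42 + 92*i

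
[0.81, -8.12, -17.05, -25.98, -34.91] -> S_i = 0.81 + -8.93*i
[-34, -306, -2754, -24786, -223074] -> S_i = -34*9^i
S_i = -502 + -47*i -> [-502, -549, -596, -643, -690]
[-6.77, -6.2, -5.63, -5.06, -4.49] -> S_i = -6.77 + 0.57*i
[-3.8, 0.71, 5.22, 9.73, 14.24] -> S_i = -3.80 + 4.51*i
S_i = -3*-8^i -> [-3, 24, -192, 1536, -12288]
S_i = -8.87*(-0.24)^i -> [-8.87, 2.13, -0.51, 0.12, -0.03]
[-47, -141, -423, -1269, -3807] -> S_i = -47*3^i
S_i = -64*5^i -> [-64, -320, -1600, -8000, -40000]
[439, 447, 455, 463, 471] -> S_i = 439 + 8*i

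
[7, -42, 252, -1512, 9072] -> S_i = 7*-6^i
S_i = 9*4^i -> [9, 36, 144, 576, 2304]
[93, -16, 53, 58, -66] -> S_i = Random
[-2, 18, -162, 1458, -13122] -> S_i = -2*-9^i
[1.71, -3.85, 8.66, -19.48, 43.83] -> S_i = 1.71*(-2.25)^i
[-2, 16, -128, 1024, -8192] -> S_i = -2*-8^i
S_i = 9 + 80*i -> [9, 89, 169, 249, 329]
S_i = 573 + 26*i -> [573, 599, 625, 651, 677]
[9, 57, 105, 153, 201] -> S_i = 9 + 48*i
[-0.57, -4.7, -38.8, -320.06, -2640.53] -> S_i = -0.57*8.25^i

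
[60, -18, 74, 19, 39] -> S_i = Random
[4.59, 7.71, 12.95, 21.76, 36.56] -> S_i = 4.59*1.68^i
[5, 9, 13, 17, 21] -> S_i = 5 + 4*i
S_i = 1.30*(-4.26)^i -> [1.3, -5.54, 23.59, -100.5, 428.14]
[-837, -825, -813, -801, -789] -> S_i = -837 + 12*i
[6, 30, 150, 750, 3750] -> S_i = 6*5^i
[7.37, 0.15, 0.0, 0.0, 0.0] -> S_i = 7.37*0.02^i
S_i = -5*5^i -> [-5, -25, -125, -625, -3125]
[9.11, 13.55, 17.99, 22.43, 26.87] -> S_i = 9.11 + 4.44*i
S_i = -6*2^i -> [-6, -12, -24, -48, -96]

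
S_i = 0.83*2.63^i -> [0.83, 2.18, 5.74, 15.1, 39.71]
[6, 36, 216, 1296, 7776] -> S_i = 6*6^i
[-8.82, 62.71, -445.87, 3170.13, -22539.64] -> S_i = -8.82*(-7.11)^i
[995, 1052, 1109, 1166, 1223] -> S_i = 995 + 57*i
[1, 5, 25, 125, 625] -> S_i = 1*5^i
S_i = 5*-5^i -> [5, -25, 125, -625, 3125]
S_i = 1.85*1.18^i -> [1.85, 2.18, 2.58, 3.04, 3.59]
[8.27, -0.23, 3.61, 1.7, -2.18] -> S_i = Random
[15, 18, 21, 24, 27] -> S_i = 15 + 3*i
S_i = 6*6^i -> [6, 36, 216, 1296, 7776]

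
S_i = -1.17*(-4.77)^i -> [-1.17, 5.58, -26.62, 126.98, -605.7]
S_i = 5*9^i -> [5, 45, 405, 3645, 32805]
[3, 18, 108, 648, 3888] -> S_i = 3*6^i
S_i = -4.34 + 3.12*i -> [-4.34, -1.22, 1.9, 5.02, 8.14]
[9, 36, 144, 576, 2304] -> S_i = 9*4^i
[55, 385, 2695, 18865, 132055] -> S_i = 55*7^i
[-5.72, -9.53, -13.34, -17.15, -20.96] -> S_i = -5.72 + -3.81*i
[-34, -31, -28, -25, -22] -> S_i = -34 + 3*i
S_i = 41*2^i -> [41, 82, 164, 328, 656]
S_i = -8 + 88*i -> [-8, 80, 168, 256, 344]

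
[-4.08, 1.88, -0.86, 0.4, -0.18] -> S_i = -4.08*(-0.46)^i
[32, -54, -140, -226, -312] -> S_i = 32 + -86*i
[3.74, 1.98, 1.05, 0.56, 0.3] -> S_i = 3.74*0.53^i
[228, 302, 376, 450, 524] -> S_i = 228 + 74*i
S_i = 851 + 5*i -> [851, 856, 861, 866, 871]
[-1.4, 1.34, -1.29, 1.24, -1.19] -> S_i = -1.40*(-0.96)^i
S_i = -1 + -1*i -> [-1, -2, -3, -4, -5]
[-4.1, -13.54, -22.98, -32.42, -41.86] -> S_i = -4.10 + -9.44*i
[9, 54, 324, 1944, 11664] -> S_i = 9*6^i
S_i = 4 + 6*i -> [4, 10, 16, 22, 28]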